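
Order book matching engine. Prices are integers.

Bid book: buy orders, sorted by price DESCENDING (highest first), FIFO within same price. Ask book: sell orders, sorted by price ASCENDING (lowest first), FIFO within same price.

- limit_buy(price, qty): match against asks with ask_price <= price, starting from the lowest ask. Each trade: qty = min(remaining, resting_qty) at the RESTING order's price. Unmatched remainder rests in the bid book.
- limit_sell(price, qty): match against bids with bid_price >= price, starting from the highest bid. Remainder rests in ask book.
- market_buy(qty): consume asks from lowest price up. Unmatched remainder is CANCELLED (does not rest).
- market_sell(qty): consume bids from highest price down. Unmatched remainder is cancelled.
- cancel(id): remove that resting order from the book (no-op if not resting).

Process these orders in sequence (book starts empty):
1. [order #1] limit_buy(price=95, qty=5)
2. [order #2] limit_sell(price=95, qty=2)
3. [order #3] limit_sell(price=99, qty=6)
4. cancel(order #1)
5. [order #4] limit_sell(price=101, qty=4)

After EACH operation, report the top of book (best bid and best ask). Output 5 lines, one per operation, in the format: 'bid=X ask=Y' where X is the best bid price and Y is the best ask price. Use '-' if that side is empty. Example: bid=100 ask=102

After op 1 [order #1] limit_buy(price=95, qty=5): fills=none; bids=[#1:5@95] asks=[-]
After op 2 [order #2] limit_sell(price=95, qty=2): fills=#1x#2:2@95; bids=[#1:3@95] asks=[-]
After op 3 [order #3] limit_sell(price=99, qty=6): fills=none; bids=[#1:3@95] asks=[#3:6@99]
After op 4 cancel(order #1): fills=none; bids=[-] asks=[#3:6@99]
After op 5 [order #4] limit_sell(price=101, qty=4): fills=none; bids=[-] asks=[#3:6@99 #4:4@101]

Answer: bid=95 ask=-
bid=95 ask=-
bid=95 ask=99
bid=- ask=99
bid=- ask=99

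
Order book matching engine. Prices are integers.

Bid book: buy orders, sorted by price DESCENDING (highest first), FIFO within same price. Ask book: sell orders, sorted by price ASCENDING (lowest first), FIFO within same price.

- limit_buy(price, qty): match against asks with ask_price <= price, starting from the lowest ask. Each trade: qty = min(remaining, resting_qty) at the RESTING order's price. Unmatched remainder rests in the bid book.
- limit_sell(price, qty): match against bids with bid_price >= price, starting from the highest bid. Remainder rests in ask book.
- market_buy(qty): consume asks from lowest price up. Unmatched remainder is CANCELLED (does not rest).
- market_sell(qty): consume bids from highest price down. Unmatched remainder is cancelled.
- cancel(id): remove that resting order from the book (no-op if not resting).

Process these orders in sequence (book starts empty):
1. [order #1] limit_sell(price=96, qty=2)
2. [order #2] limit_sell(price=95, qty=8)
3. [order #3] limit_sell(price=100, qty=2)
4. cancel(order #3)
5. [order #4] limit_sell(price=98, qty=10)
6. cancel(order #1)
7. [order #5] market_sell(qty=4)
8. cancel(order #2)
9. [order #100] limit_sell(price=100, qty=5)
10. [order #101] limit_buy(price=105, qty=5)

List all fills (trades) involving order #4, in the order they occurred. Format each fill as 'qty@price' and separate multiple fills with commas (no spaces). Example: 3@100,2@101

After op 1 [order #1] limit_sell(price=96, qty=2): fills=none; bids=[-] asks=[#1:2@96]
After op 2 [order #2] limit_sell(price=95, qty=8): fills=none; bids=[-] asks=[#2:8@95 #1:2@96]
After op 3 [order #3] limit_sell(price=100, qty=2): fills=none; bids=[-] asks=[#2:8@95 #1:2@96 #3:2@100]
After op 4 cancel(order #3): fills=none; bids=[-] asks=[#2:8@95 #1:2@96]
After op 5 [order #4] limit_sell(price=98, qty=10): fills=none; bids=[-] asks=[#2:8@95 #1:2@96 #4:10@98]
After op 6 cancel(order #1): fills=none; bids=[-] asks=[#2:8@95 #4:10@98]
After op 7 [order #5] market_sell(qty=4): fills=none; bids=[-] asks=[#2:8@95 #4:10@98]
After op 8 cancel(order #2): fills=none; bids=[-] asks=[#4:10@98]
After op 9 [order #100] limit_sell(price=100, qty=5): fills=none; bids=[-] asks=[#4:10@98 #100:5@100]
After op 10 [order #101] limit_buy(price=105, qty=5): fills=#101x#4:5@98; bids=[-] asks=[#4:5@98 #100:5@100]

Answer: 5@98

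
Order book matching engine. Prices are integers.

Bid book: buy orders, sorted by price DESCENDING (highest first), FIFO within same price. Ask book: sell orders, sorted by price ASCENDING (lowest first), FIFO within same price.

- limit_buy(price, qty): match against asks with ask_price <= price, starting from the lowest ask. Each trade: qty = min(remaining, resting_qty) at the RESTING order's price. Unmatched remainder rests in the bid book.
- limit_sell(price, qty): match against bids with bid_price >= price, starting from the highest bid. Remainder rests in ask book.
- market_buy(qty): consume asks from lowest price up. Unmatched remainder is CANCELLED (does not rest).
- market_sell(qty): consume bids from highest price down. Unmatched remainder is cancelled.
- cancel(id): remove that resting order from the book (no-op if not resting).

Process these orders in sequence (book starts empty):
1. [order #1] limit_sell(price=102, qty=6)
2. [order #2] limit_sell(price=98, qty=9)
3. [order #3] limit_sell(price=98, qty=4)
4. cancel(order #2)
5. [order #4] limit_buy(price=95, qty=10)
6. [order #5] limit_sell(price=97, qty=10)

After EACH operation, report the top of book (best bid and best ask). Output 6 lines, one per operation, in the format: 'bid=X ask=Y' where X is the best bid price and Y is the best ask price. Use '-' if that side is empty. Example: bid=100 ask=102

Answer: bid=- ask=102
bid=- ask=98
bid=- ask=98
bid=- ask=98
bid=95 ask=98
bid=95 ask=97

Derivation:
After op 1 [order #1] limit_sell(price=102, qty=6): fills=none; bids=[-] asks=[#1:6@102]
After op 2 [order #2] limit_sell(price=98, qty=9): fills=none; bids=[-] asks=[#2:9@98 #1:6@102]
After op 3 [order #3] limit_sell(price=98, qty=4): fills=none; bids=[-] asks=[#2:9@98 #3:4@98 #1:6@102]
After op 4 cancel(order #2): fills=none; bids=[-] asks=[#3:4@98 #1:6@102]
After op 5 [order #4] limit_buy(price=95, qty=10): fills=none; bids=[#4:10@95] asks=[#3:4@98 #1:6@102]
After op 6 [order #5] limit_sell(price=97, qty=10): fills=none; bids=[#4:10@95] asks=[#5:10@97 #3:4@98 #1:6@102]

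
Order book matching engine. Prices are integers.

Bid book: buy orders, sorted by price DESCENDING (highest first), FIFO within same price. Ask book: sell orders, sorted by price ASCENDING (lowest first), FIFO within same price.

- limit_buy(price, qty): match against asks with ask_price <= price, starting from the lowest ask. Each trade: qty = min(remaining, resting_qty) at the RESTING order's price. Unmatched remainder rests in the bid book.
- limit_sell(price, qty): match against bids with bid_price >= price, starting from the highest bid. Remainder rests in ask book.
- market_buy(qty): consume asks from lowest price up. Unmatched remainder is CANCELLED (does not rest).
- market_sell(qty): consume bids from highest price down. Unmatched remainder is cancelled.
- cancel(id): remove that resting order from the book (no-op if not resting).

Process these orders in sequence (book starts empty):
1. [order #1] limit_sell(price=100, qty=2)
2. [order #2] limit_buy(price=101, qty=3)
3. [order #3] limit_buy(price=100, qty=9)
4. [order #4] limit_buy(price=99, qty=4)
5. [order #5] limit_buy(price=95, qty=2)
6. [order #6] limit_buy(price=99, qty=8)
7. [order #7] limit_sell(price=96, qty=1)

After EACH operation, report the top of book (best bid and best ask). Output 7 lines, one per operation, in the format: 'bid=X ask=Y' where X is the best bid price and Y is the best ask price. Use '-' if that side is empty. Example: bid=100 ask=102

Answer: bid=- ask=100
bid=101 ask=-
bid=101 ask=-
bid=101 ask=-
bid=101 ask=-
bid=101 ask=-
bid=100 ask=-

Derivation:
After op 1 [order #1] limit_sell(price=100, qty=2): fills=none; bids=[-] asks=[#1:2@100]
After op 2 [order #2] limit_buy(price=101, qty=3): fills=#2x#1:2@100; bids=[#2:1@101] asks=[-]
After op 3 [order #3] limit_buy(price=100, qty=9): fills=none; bids=[#2:1@101 #3:9@100] asks=[-]
After op 4 [order #4] limit_buy(price=99, qty=4): fills=none; bids=[#2:1@101 #3:9@100 #4:4@99] asks=[-]
After op 5 [order #5] limit_buy(price=95, qty=2): fills=none; bids=[#2:1@101 #3:9@100 #4:4@99 #5:2@95] asks=[-]
After op 6 [order #6] limit_buy(price=99, qty=8): fills=none; bids=[#2:1@101 #3:9@100 #4:4@99 #6:8@99 #5:2@95] asks=[-]
After op 7 [order #7] limit_sell(price=96, qty=1): fills=#2x#7:1@101; bids=[#3:9@100 #4:4@99 #6:8@99 #5:2@95] asks=[-]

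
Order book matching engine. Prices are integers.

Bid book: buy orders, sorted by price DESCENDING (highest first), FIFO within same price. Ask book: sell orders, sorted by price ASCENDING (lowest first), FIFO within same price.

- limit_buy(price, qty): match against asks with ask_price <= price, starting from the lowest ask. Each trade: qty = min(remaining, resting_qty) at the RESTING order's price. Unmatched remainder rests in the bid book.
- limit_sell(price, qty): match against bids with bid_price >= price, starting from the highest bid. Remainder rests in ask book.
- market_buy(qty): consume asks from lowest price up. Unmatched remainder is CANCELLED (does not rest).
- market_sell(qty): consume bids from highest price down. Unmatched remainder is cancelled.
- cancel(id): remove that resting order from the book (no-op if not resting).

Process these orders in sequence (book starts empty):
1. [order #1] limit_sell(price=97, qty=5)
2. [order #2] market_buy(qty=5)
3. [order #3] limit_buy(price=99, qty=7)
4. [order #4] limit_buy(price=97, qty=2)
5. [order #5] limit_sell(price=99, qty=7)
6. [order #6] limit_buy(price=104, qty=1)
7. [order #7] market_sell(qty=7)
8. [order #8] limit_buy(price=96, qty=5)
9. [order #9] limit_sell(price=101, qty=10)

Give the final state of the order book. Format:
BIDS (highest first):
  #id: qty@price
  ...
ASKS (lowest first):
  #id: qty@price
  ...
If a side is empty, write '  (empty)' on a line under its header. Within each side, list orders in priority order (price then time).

Answer: BIDS (highest first):
  #8: 5@96
ASKS (lowest first):
  #9: 10@101

Derivation:
After op 1 [order #1] limit_sell(price=97, qty=5): fills=none; bids=[-] asks=[#1:5@97]
After op 2 [order #2] market_buy(qty=5): fills=#2x#1:5@97; bids=[-] asks=[-]
After op 3 [order #3] limit_buy(price=99, qty=7): fills=none; bids=[#3:7@99] asks=[-]
After op 4 [order #4] limit_buy(price=97, qty=2): fills=none; bids=[#3:7@99 #4:2@97] asks=[-]
After op 5 [order #5] limit_sell(price=99, qty=7): fills=#3x#5:7@99; bids=[#4:2@97] asks=[-]
After op 6 [order #6] limit_buy(price=104, qty=1): fills=none; bids=[#6:1@104 #4:2@97] asks=[-]
After op 7 [order #7] market_sell(qty=7): fills=#6x#7:1@104 #4x#7:2@97; bids=[-] asks=[-]
After op 8 [order #8] limit_buy(price=96, qty=5): fills=none; bids=[#8:5@96] asks=[-]
After op 9 [order #9] limit_sell(price=101, qty=10): fills=none; bids=[#8:5@96] asks=[#9:10@101]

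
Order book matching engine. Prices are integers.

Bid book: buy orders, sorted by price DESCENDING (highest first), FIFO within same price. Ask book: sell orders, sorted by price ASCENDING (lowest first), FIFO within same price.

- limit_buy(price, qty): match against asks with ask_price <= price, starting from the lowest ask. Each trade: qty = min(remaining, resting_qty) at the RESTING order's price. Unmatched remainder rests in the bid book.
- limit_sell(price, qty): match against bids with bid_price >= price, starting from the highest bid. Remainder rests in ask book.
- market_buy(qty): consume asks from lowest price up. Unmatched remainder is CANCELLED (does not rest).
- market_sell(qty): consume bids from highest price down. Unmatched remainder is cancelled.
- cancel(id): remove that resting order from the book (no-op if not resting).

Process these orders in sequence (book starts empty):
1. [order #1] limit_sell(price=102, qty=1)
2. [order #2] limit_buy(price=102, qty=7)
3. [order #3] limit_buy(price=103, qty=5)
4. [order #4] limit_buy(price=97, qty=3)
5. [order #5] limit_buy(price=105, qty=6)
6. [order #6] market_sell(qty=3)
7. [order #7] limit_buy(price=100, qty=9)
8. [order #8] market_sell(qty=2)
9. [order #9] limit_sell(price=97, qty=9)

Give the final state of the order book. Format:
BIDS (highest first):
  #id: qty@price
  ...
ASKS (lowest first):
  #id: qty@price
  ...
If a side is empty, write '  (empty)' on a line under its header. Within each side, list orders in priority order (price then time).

After op 1 [order #1] limit_sell(price=102, qty=1): fills=none; bids=[-] asks=[#1:1@102]
After op 2 [order #2] limit_buy(price=102, qty=7): fills=#2x#1:1@102; bids=[#2:6@102] asks=[-]
After op 3 [order #3] limit_buy(price=103, qty=5): fills=none; bids=[#3:5@103 #2:6@102] asks=[-]
After op 4 [order #4] limit_buy(price=97, qty=3): fills=none; bids=[#3:5@103 #2:6@102 #4:3@97] asks=[-]
After op 5 [order #5] limit_buy(price=105, qty=6): fills=none; bids=[#5:6@105 #3:5@103 #2:6@102 #4:3@97] asks=[-]
After op 6 [order #6] market_sell(qty=3): fills=#5x#6:3@105; bids=[#5:3@105 #3:5@103 #2:6@102 #4:3@97] asks=[-]
After op 7 [order #7] limit_buy(price=100, qty=9): fills=none; bids=[#5:3@105 #3:5@103 #2:6@102 #7:9@100 #4:3@97] asks=[-]
After op 8 [order #8] market_sell(qty=2): fills=#5x#8:2@105; bids=[#5:1@105 #3:5@103 #2:6@102 #7:9@100 #4:3@97] asks=[-]
After op 9 [order #9] limit_sell(price=97, qty=9): fills=#5x#9:1@105 #3x#9:5@103 #2x#9:3@102; bids=[#2:3@102 #7:9@100 #4:3@97] asks=[-]

Answer: BIDS (highest first):
  #2: 3@102
  #7: 9@100
  #4: 3@97
ASKS (lowest first):
  (empty)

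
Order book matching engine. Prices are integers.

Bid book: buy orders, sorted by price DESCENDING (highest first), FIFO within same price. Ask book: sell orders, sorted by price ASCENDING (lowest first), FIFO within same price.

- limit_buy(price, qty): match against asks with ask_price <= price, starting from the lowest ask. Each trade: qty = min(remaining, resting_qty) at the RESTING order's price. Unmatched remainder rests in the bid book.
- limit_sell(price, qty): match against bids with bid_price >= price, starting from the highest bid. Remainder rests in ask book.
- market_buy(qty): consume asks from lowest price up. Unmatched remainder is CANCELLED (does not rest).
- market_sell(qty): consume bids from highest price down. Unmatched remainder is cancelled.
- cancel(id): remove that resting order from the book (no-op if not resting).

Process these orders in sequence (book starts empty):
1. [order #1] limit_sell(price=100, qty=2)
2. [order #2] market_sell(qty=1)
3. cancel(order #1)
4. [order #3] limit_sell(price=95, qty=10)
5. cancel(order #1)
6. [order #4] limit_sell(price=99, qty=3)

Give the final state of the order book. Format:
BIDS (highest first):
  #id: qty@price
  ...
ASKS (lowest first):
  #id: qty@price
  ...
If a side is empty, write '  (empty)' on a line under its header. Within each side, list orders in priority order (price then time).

Answer: BIDS (highest first):
  (empty)
ASKS (lowest first):
  #3: 10@95
  #4: 3@99

Derivation:
After op 1 [order #1] limit_sell(price=100, qty=2): fills=none; bids=[-] asks=[#1:2@100]
After op 2 [order #2] market_sell(qty=1): fills=none; bids=[-] asks=[#1:2@100]
After op 3 cancel(order #1): fills=none; bids=[-] asks=[-]
After op 4 [order #3] limit_sell(price=95, qty=10): fills=none; bids=[-] asks=[#3:10@95]
After op 5 cancel(order #1): fills=none; bids=[-] asks=[#3:10@95]
After op 6 [order #4] limit_sell(price=99, qty=3): fills=none; bids=[-] asks=[#3:10@95 #4:3@99]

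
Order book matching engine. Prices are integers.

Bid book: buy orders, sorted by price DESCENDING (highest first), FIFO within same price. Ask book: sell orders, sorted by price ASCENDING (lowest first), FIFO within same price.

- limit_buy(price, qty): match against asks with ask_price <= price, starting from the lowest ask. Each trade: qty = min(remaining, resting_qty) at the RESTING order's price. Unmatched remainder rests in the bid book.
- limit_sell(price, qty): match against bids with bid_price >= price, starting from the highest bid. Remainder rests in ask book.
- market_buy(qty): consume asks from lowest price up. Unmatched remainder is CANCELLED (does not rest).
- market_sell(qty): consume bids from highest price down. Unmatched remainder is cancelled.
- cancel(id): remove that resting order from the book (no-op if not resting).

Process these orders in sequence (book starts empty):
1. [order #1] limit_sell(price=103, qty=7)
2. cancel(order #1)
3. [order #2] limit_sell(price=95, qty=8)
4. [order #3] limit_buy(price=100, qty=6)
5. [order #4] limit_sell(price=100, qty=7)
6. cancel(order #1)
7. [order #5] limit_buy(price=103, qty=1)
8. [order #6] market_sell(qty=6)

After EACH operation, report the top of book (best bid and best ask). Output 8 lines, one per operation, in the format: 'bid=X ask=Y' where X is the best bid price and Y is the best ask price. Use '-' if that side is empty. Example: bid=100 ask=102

Answer: bid=- ask=103
bid=- ask=-
bid=- ask=95
bid=- ask=95
bid=- ask=95
bid=- ask=95
bid=- ask=95
bid=- ask=95

Derivation:
After op 1 [order #1] limit_sell(price=103, qty=7): fills=none; bids=[-] asks=[#1:7@103]
After op 2 cancel(order #1): fills=none; bids=[-] asks=[-]
After op 3 [order #2] limit_sell(price=95, qty=8): fills=none; bids=[-] asks=[#2:8@95]
After op 4 [order #3] limit_buy(price=100, qty=6): fills=#3x#2:6@95; bids=[-] asks=[#2:2@95]
After op 5 [order #4] limit_sell(price=100, qty=7): fills=none; bids=[-] asks=[#2:2@95 #4:7@100]
After op 6 cancel(order #1): fills=none; bids=[-] asks=[#2:2@95 #4:7@100]
After op 7 [order #5] limit_buy(price=103, qty=1): fills=#5x#2:1@95; bids=[-] asks=[#2:1@95 #4:7@100]
After op 8 [order #6] market_sell(qty=6): fills=none; bids=[-] asks=[#2:1@95 #4:7@100]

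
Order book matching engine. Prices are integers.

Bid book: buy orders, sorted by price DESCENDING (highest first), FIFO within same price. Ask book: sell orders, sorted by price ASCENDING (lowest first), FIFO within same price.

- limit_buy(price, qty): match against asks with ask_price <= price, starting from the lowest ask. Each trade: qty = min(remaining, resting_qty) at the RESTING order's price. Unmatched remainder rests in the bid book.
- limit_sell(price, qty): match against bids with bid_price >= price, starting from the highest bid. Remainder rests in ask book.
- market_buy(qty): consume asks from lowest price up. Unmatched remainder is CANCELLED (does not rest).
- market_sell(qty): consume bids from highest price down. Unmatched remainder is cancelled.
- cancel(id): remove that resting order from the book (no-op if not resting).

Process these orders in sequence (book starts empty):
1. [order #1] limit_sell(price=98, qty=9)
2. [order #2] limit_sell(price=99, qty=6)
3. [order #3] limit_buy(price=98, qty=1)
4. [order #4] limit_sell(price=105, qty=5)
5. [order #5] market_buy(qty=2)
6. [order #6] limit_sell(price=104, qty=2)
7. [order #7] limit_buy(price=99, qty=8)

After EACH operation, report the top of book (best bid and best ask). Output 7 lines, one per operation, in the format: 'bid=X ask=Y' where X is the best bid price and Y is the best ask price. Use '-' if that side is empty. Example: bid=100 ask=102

After op 1 [order #1] limit_sell(price=98, qty=9): fills=none; bids=[-] asks=[#1:9@98]
After op 2 [order #2] limit_sell(price=99, qty=6): fills=none; bids=[-] asks=[#1:9@98 #2:6@99]
After op 3 [order #3] limit_buy(price=98, qty=1): fills=#3x#1:1@98; bids=[-] asks=[#1:8@98 #2:6@99]
After op 4 [order #4] limit_sell(price=105, qty=5): fills=none; bids=[-] asks=[#1:8@98 #2:6@99 #4:5@105]
After op 5 [order #5] market_buy(qty=2): fills=#5x#1:2@98; bids=[-] asks=[#1:6@98 #2:6@99 #4:5@105]
After op 6 [order #6] limit_sell(price=104, qty=2): fills=none; bids=[-] asks=[#1:6@98 #2:6@99 #6:2@104 #4:5@105]
After op 7 [order #7] limit_buy(price=99, qty=8): fills=#7x#1:6@98 #7x#2:2@99; bids=[-] asks=[#2:4@99 #6:2@104 #4:5@105]

Answer: bid=- ask=98
bid=- ask=98
bid=- ask=98
bid=- ask=98
bid=- ask=98
bid=- ask=98
bid=- ask=99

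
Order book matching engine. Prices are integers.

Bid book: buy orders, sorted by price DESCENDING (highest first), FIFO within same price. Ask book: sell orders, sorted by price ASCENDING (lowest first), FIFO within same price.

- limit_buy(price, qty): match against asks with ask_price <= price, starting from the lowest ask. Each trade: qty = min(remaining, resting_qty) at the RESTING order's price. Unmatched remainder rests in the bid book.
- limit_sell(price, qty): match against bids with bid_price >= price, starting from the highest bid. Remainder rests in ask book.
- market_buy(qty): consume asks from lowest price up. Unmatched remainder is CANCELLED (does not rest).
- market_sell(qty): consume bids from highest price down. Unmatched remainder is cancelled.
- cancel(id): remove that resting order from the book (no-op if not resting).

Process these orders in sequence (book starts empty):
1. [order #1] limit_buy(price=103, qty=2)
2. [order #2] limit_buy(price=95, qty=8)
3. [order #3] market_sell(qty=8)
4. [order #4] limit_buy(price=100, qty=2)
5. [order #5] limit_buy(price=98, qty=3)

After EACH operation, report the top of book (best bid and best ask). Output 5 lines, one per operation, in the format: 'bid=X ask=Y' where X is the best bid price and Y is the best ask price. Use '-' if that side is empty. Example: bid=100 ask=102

After op 1 [order #1] limit_buy(price=103, qty=2): fills=none; bids=[#1:2@103] asks=[-]
After op 2 [order #2] limit_buy(price=95, qty=8): fills=none; bids=[#1:2@103 #2:8@95] asks=[-]
After op 3 [order #3] market_sell(qty=8): fills=#1x#3:2@103 #2x#3:6@95; bids=[#2:2@95] asks=[-]
After op 4 [order #4] limit_buy(price=100, qty=2): fills=none; bids=[#4:2@100 #2:2@95] asks=[-]
After op 5 [order #5] limit_buy(price=98, qty=3): fills=none; bids=[#4:2@100 #5:3@98 #2:2@95] asks=[-]

Answer: bid=103 ask=-
bid=103 ask=-
bid=95 ask=-
bid=100 ask=-
bid=100 ask=-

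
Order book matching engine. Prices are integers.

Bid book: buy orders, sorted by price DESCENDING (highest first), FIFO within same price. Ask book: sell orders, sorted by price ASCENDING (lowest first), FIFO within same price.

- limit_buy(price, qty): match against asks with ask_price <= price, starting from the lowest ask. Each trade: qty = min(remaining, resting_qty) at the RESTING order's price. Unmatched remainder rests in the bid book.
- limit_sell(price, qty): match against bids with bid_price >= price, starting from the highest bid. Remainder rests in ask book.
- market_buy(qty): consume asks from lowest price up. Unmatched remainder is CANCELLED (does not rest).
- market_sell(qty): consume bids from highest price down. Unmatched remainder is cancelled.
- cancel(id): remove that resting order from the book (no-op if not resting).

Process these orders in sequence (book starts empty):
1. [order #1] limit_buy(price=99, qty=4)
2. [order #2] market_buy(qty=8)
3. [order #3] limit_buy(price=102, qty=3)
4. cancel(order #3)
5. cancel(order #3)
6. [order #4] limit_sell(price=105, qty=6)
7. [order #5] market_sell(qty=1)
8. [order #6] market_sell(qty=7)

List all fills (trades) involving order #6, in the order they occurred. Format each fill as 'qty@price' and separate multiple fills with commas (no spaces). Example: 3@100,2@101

Answer: 3@99

Derivation:
After op 1 [order #1] limit_buy(price=99, qty=4): fills=none; bids=[#1:4@99] asks=[-]
After op 2 [order #2] market_buy(qty=8): fills=none; bids=[#1:4@99] asks=[-]
After op 3 [order #3] limit_buy(price=102, qty=3): fills=none; bids=[#3:3@102 #1:4@99] asks=[-]
After op 4 cancel(order #3): fills=none; bids=[#1:4@99] asks=[-]
After op 5 cancel(order #3): fills=none; bids=[#1:4@99] asks=[-]
After op 6 [order #4] limit_sell(price=105, qty=6): fills=none; bids=[#1:4@99] asks=[#4:6@105]
After op 7 [order #5] market_sell(qty=1): fills=#1x#5:1@99; bids=[#1:3@99] asks=[#4:6@105]
After op 8 [order #6] market_sell(qty=7): fills=#1x#6:3@99; bids=[-] asks=[#4:6@105]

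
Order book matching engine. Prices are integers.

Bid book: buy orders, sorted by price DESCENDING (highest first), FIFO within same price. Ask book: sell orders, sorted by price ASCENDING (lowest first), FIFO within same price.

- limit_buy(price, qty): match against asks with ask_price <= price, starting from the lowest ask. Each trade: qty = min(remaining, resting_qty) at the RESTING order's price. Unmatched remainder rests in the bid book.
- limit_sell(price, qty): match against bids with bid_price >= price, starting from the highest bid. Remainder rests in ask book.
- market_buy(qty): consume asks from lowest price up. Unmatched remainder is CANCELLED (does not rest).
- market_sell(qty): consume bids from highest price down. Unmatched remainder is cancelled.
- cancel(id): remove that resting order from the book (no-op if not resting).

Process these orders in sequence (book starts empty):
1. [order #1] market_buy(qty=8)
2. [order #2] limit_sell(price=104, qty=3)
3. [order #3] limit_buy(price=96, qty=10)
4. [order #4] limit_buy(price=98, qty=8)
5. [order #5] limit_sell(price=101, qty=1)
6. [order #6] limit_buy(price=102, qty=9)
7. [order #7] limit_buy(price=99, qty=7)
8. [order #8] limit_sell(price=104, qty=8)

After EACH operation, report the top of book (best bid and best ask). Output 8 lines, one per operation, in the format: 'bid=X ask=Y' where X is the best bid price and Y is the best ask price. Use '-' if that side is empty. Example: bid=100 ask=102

Answer: bid=- ask=-
bid=- ask=104
bid=96 ask=104
bid=98 ask=104
bid=98 ask=101
bid=102 ask=104
bid=102 ask=104
bid=102 ask=104

Derivation:
After op 1 [order #1] market_buy(qty=8): fills=none; bids=[-] asks=[-]
After op 2 [order #2] limit_sell(price=104, qty=3): fills=none; bids=[-] asks=[#2:3@104]
After op 3 [order #3] limit_buy(price=96, qty=10): fills=none; bids=[#3:10@96] asks=[#2:3@104]
After op 4 [order #4] limit_buy(price=98, qty=8): fills=none; bids=[#4:8@98 #3:10@96] asks=[#2:3@104]
After op 5 [order #5] limit_sell(price=101, qty=1): fills=none; bids=[#4:8@98 #3:10@96] asks=[#5:1@101 #2:3@104]
After op 6 [order #6] limit_buy(price=102, qty=9): fills=#6x#5:1@101; bids=[#6:8@102 #4:8@98 #3:10@96] asks=[#2:3@104]
After op 7 [order #7] limit_buy(price=99, qty=7): fills=none; bids=[#6:8@102 #7:7@99 #4:8@98 #3:10@96] asks=[#2:3@104]
After op 8 [order #8] limit_sell(price=104, qty=8): fills=none; bids=[#6:8@102 #7:7@99 #4:8@98 #3:10@96] asks=[#2:3@104 #8:8@104]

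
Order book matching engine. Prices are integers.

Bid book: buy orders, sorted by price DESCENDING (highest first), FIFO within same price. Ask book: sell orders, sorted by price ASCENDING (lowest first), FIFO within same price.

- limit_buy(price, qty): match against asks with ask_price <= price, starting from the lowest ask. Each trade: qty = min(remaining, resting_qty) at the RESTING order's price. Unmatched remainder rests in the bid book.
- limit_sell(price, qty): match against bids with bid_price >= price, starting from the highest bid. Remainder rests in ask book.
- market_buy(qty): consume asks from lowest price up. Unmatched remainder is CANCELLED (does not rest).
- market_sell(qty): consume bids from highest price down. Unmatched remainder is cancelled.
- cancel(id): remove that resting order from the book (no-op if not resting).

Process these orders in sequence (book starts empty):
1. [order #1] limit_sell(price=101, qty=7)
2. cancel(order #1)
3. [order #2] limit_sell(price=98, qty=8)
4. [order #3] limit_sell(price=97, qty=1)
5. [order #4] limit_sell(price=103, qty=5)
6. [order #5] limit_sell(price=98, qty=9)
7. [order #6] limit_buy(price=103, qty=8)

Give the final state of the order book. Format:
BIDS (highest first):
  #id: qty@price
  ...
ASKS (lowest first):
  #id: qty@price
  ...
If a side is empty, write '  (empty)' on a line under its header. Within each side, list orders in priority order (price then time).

After op 1 [order #1] limit_sell(price=101, qty=7): fills=none; bids=[-] asks=[#1:7@101]
After op 2 cancel(order #1): fills=none; bids=[-] asks=[-]
After op 3 [order #2] limit_sell(price=98, qty=8): fills=none; bids=[-] asks=[#2:8@98]
After op 4 [order #3] limit_sell(price=97, qty=1): fills=none; bids=[-] asks=[#3:1@97 #2:8@98]
After op 5 [order #4] limit_sell(price=103, qty=5): fills=none; bids=[-] asks=[#3:1@97 #2:8@98 #4:5@103]
After op 6 [order #5] limit_sell(price=98, qty=9): fills=none; bids=[-] asks=[#3:1@97 #2:8@98 #5:9@98 #4:5@103]
After op 7 [order #6] limit_buy(price=103, qty=8): fills=#6x#3:1@97 #6x#2:7@98; bids=[-] asks=[#2:1@98 #5:9@98 #4:5@103]

Answer: BIDS (highest first):
  (empty)
ASKS (lowest first):
  #2: 1@98
  #5: 9@98
  #4: 5@103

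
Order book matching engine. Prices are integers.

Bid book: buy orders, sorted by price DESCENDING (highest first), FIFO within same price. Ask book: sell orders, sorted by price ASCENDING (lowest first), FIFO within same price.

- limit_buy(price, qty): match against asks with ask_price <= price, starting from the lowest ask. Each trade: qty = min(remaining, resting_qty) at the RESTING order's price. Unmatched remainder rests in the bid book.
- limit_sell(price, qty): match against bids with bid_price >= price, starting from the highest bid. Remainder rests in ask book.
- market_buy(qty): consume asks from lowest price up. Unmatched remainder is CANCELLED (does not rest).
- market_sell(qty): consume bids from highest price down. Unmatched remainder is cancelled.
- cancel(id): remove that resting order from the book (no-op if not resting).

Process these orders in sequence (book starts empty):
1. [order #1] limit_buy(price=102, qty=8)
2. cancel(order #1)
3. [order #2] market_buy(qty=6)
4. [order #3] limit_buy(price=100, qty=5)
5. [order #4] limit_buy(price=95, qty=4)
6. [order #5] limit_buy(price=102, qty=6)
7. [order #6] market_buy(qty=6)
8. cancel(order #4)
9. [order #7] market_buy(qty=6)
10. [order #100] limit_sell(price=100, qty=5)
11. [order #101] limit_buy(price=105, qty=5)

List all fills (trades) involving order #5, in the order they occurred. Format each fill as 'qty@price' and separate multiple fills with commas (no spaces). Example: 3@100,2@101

After op 1 [order #1] limit_buy(price=102, qty=8): fills=none; bids=[#1:8@102] asks=[-]
After op 2 cancel(order #1): fills=none; bids=[-] asks=[-]
After op 3 [order #2] market_buy(qty=6): fills=none; bids=[-] asks=[-]
After op 4 [order #3] limit_buy(price=100, qty=5): fills=none; bids=[#3:5@100] asks=[-]
After op 5 [order #4] limit_buy(price=95, qty=4): fills=none; bids=[#3:5@100 #4:4@95] asks=[-]
After op 6 [order #5] limit_buy(price=102, qty=6): fills=none; bids=[#5:6@102 #3:5@100 #4:4@95] asks=[-]
After op 7 [order #6] market_buy(qty=6): fills=none; bids=[#5:6@102 #3:5@100 #4:4@95] asks=[-]
After op 8 cancel(order #4): fills=none; bids=[#5:6@102 #3:5@100] asks=[-]
After op 9 [order #7] market_buy(qty=6): fills=none; bids=[#5:6@102 #3:5@100] asks=[-]
After op 10 [order #100] limit_sell(price=100, qty=5): fills=#5x#100:5@102; bids=[#5:1@102 #3:5@100] asks=[-]
After op 11 [order #101] limit_buy(price=105, qty=5): fills=none; bids=[#101:5@105 #5:1@102 #3:5@100] asks=[-]

Answer: 5@102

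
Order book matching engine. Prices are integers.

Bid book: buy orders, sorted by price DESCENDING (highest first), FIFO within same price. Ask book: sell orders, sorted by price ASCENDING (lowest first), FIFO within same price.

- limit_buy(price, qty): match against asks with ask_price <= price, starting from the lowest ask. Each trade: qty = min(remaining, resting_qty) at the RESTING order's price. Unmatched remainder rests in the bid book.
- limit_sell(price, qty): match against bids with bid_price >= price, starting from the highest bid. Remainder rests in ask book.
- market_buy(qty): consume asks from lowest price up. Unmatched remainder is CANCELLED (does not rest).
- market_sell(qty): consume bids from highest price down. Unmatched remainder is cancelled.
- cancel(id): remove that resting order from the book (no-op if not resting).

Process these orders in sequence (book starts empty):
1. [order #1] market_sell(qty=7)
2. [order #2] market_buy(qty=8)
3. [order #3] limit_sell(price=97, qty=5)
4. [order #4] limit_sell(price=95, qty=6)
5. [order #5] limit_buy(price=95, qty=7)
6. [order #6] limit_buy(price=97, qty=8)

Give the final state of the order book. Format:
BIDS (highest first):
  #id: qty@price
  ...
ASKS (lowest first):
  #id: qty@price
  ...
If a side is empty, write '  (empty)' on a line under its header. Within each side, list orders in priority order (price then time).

Answer: BIDS (highest first):
  #6: 3@97
  #5: 1@95
ASKS (lowest first):
  (empty)

Derivation:
After op 1 [order #1] market_sell(qty=7): fills=none; bids=[-] asks=[-]
After op 2 [order #2] market_buy(qty=8): fills=none; bids=[-] asks=[-]
After op 3 [order #3] limit_sell(price=97, qty=5): fills=none; bids=[-] asks=[#3:5@97]
After op 4 [order #4] limit_sell(price=95, qty=6): fills=none; bids=[-] asks=[#4:6@95 #3:5@97]
After op 5 [order #5] limit_buy(price=95, qty=7): fills=#5x#4:6@95; bids=[#5:1@95] asks=[#3:5@97]
After op 6 [order #6] limit_buy(price=97, qty=8): fills=#6x#3:5@97; bids=[#6:3@97 #5:1@95] asks=[-]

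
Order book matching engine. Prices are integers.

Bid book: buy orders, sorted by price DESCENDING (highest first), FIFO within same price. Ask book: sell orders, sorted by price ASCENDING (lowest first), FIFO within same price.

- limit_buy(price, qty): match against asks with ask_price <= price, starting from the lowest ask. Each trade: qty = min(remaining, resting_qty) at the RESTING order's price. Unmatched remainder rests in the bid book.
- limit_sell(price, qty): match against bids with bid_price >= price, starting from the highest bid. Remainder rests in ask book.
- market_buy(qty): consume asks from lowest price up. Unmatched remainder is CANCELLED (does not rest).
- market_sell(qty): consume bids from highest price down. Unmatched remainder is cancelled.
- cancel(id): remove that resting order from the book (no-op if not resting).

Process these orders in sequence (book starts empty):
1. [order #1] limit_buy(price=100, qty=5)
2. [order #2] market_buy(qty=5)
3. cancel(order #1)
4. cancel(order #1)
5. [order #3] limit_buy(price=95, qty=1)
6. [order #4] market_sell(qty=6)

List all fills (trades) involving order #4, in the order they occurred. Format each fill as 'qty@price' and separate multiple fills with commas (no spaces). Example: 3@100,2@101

Answer: 1@95

Derivation:
After op 1 [order #1] limit_buy(price=100, qty=5): fills=none; bids=[#1:5@100] asks=[-]
After op 2 [order #2] market_buy(qty=5): fills=none; bids=[#1:5@100] asks=[-]
After op 3 cancel(order #1): fills=none; bids=[-] asks=[-]
After op 4 cancel(order #1): fills=none; bids=[-] asks=[-]
After op 5 [order #3] limit_buy(price=95, qty=1): fills=none; bids=[#3:1@95] asks=[-]
After op 6 [order #4] market_sell(qty=6): fills=#3x#4:1@95; bids=[-] asks=[-]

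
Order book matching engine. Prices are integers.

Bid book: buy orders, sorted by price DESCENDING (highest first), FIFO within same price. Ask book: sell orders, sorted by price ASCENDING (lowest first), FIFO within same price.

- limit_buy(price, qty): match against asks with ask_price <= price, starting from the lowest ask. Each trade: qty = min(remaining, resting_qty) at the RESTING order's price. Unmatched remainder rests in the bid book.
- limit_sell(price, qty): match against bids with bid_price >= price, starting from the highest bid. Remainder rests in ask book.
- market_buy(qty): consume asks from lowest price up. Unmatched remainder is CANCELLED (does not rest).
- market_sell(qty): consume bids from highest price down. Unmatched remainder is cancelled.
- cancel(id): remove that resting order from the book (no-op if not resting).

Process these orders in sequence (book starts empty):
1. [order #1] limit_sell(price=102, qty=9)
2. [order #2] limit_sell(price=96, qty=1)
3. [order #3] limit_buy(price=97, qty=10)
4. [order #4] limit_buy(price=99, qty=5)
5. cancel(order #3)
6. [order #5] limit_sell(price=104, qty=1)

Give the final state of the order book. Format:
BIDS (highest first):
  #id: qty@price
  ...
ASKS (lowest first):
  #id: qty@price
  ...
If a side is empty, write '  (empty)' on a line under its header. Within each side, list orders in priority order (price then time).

Answer: BIDS (highest first):
  #4: 5@99
ASKS (lowest first):
  #1: 9@102
  #5: 1@104

Derivation:
After op 1 [order #1] limit_sell(price=102, qty=9): fills=none; bids=[-] asks=[#1:9@102]
After op 2 [order #2] limit_sell(price=96, qty=1): fills=none; bids=[-] asks=[#2:1@96 #1:9@102]
After op 3 [order #3] limit_buy(price=97, qty=10): fills=#3x#2:1@96; bids=[#3:9@97] asks=[#1:9@102]
After op 4 [order #4] limit_buy(price=99, qty=5): fills=none; bids=[#4:5@99 #3:9@97] asks=[#1:9@102]
After op 5 cancel(order #3): fills=none; bids=[#4:5@99] asks=[#1:9@102]
After op 6 [order #5] limit_sell(price=104, qty=1): fills=none; bids=[#4:5@99] asks=[#1:9@102 #5:1@104]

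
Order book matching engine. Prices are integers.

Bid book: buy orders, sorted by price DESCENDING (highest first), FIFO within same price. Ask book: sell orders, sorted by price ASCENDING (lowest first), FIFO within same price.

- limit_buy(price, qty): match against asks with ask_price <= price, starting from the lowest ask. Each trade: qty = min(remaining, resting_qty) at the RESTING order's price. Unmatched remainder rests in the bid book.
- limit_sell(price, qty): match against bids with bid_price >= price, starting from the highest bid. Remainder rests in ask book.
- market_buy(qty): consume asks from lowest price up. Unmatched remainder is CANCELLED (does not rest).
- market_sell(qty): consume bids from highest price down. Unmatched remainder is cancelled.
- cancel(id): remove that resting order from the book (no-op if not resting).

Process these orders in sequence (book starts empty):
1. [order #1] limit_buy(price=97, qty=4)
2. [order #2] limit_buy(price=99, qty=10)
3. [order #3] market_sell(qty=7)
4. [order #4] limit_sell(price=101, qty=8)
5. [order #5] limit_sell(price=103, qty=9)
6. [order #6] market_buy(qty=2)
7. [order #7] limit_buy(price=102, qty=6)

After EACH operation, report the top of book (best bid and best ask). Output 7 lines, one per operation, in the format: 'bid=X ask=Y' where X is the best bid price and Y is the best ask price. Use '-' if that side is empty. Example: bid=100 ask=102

After op 1 [order #1] limit_buy(price=97, qty=4): fills=none; bids=[#1:4@97] asks=[-]
After op 2 [order #2] limit_buy(price=99, qty=10): fills=none; bids=[#2:10@99 #1:4@97] asks=[-]
After op 3 [order #3] market_sell(qty=7): fills=#2x#3:7@99; bids=[#2:3@99 #1:4@97] asks=[-]
After op 4 [order #4] limit_sell(price=101, qty=8): fills=none; bids=[#2:3@99 #1:4@97] asks=[#4:8@101]
After op 5 [order #5] limit_sell(price=103, qty=9): fills=none; bids=[#2:3@99 #1:4@97] asks=[#4:8@101 #5:9@103]
After op 6 [order #6] market_buy(qty=2): fills=#6x#4:2@101; bids=[#2:3@99 #1:4@97] asks=[#4:6@101 #5:9@103]
After op 7 [order #7] limit_buy(price=102, qty=6): fills=#7x#4:6@101; bids=[#2:3@99 #1:4@97] asks=[#5:9@103]

Answer: bid=97 ask=-
bid=99 ask=-
bid=99 ask=-
bid=99 ask=101
bid=99 ask=101
bid=99 ask=101
bid=99 ask=103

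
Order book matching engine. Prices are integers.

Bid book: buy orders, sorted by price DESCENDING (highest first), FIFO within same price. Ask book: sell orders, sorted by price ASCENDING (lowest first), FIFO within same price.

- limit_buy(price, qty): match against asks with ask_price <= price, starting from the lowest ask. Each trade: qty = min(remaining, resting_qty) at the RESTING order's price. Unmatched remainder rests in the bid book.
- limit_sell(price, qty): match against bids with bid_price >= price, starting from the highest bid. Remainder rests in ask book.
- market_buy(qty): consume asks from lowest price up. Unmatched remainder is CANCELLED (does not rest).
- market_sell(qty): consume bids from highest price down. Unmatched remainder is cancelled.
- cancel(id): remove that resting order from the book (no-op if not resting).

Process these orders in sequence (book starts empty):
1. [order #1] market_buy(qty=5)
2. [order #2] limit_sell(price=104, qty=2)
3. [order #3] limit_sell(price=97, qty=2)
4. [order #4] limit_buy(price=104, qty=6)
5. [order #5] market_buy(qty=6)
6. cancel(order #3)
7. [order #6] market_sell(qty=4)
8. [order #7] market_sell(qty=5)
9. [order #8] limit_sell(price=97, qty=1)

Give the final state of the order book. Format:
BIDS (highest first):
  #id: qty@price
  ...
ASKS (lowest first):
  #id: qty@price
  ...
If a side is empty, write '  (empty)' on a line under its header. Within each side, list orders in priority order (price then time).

After op 1 [order #1] market_buy(qty=5): fills=none; bids=[-] asks=[-]
After op 2 [order #2] limit_sell(price=104, qty=2): fills=none; bids=[-] asks=[#2:2@104]
After op 3 [order #3] limit_sell(price=97, qty=2): fills=none; bids=[-] asks=[#3:2@97 #2:2@104]
After op 4 [order #4] limit_buy(price=104, qty=6): fills=#4x#3:2@97 #4x#2:2@104; bids=[#4:2@104] asks=[-]
After op 5 [order #5] market_buy(qty=6): fills=none; bids=[#4:2@104] asks=[-]
After op 6 cancel(order #3): fills=none; bids=[#4:2@104] asks=[-]
After op 7 [order #6] market_sell(qty=4): fills=#4x#6:2@104; bids=[-] asks=[-]
After op 8 [order #7] market_sell(qty=5): fills=none; bids=[-] asks=[-]
After op 9 [order #8] limit_sell(price=97, qty=1): fills=none; bids=[-] asks=[#8:1@97]

Answer: BIDS (highest first):
  (empty)
ASKS (lowest first):
  #8: 1@97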